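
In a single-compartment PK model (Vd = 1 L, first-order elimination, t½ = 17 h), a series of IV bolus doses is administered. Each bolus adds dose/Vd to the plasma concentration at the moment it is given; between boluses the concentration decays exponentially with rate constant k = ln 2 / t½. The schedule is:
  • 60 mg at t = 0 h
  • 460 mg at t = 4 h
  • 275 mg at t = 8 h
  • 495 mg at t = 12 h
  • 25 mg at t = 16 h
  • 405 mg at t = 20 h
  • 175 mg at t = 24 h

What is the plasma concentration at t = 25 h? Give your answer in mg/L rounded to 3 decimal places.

k = ln 2 / 17 = 0.04077 per h
Dose 1 (60 mg at t=0 h): 60·exp(−0.04077·25) = 21.650 mg/L
Dose 2 (460 mg at t=4 h): 460·exp(−0.04077·21) = 195.388 mg/L
Dose 3 (275 mg at t=8 h): 275·exp(−0.04077·17) = 137.500 mg/L
Dose 4 (495 mg at t=12 h): 495·exp(−0.04077·13) = 291.344 mg/L
Dose 5 (25 mg at t=16 h): 25·exp(−0.04077·9) = 17.321 mg/L
Dose 6 (405 mg at t=20 h): 405·exp(−0.04077·5) = 330.306 mg/L
Dose 7 (175 mg at t=24 h): 175·exp(−0.04077·1) = 168.008 mg/L
C(25) = 21.650 + 195.388 + 137.500 + 291.344 + 17.321 + 330.306 + 168.008 = 1161.517 mg/L

1161.517 mg/L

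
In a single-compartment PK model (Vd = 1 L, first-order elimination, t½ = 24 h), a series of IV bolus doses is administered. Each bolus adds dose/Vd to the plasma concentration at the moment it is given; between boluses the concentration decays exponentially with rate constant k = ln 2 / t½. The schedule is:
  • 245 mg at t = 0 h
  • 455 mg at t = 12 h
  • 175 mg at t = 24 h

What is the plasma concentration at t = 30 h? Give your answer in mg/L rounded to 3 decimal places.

k = ln 2 / 24 = 0.02888 per h
Dose 1 (245 mg at t=0 h): 245·exp(−0.02888·30) = 103.010 mg/L
Dose 2 (455 mg at t=12 h): 455·exp(−0.02888·18) = 270.545 mg/L
Dose 3 (175 mg at t=24 h): 175·exp(−0.02888·6) = 147.157 mg/L
C(30) = 103.010 + 270.545 + 147.157 = 520.711 mg/L

520.711 mg/L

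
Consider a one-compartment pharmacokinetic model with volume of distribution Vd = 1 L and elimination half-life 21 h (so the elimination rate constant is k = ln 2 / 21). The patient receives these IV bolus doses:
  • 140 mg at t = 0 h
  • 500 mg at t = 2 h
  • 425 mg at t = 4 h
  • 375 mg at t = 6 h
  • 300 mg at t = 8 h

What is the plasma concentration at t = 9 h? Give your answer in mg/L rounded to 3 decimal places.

k = ln 2 / 21 = 0.03301 per h
Dose 1 (140 mg at t=0 h): 140·exp(−0.03301·9) = 104.020 mg/L
Dose 2 (500 mg at t=2 h): 500·exp(−0.03301·7) = 396.850 mg/L
Dose 3 (425 mg at t=4 h): 425·exp(−0.03301·5) = 360.342 mg/L
Dose 4 (375 mg at t=6 h): 375·exp(−0.03301·3) = 339.646 mg/L
Dose 5 (300 mg at t=8 h): 300·exp(−0.03301·1) = 290.260 mg/L
C(9) = 104.020 + 396.850 + 360.342 + 339.646 + 290.260 = 1491.118 mg/L

1491.118 mg/L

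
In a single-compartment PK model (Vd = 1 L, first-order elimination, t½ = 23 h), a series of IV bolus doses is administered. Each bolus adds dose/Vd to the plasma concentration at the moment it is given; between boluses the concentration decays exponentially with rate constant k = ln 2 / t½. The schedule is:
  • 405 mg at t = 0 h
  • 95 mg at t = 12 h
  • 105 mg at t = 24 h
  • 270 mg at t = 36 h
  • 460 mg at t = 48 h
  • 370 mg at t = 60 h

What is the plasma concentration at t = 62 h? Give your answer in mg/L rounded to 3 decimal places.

k = ln 2 / 23 = 0.03014 per h
Dose 1 (405 mg at t=0 h): 405·exp(−0.03014·62) = 62.515 mg/L
Dose 2 (95 mg at t=12 h): 95·exp(−0.03014·50) = 21.053 mg/L
Dose 3 (105 mg at t=24 h): 105·exp(−0.03014·38) = 33.407 mg/L
Dose 4 (270 mg at t=36 h): 270·exp(−0.03014·26) = 123.330 mg/L
Dose 5 (460 mg at t=48 h): 460·exp(−0.03014·14) = 301.663 mg/L
Dose 6 (370 mg at t=60 h): 370·exp(−0.03014·2) = 348.358 mg/L
C(62) = 62.515 + 21.053 + 33.407 + 123.330 + 301.663 + 348.358 = 890.325 mg/L

890.325 mg/L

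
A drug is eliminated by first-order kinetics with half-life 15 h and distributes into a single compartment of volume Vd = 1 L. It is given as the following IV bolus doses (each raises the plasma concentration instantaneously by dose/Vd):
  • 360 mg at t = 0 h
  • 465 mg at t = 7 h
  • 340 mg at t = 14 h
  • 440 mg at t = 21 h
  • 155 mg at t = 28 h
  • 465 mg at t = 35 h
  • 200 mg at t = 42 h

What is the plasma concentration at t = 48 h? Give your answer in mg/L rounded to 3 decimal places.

774.208 mg/L

k = ln 2 / 15 = 0.04621 per h
Dose 1 (360 mg at t=0 h): 360·exp(−0.04621·48) = 39.175 mg/L
Dose 2 (465 mg at t=7 h): 465·exp(−0.04621·41) = 69.926 mg/L
Dose 3 (340 mg at t=14 h): 340·exp(−0.04621·34) = 70.655 mg/L
Dose 4 (440 mg at t=21 h): 440·exp(−0.04621·27) = 126.357 mg/L
Dose 5 (155 mg at t=28 h): 155·exp(−0.04621·20) = 61.512 mg/L
Dose 6 (465 mg at t=35 h): 465·exp(−0.04621·13) = 255.012 mg/L
Dose 7 (200 mg at t=42 h): 200·exp(−0.04621·6) = 151.572 mg/L
C(48) = 39.175 + 69.926 + 70.655 + 126.357 + 61.512 + 255.012 + 151.572 = 774.208 mg/L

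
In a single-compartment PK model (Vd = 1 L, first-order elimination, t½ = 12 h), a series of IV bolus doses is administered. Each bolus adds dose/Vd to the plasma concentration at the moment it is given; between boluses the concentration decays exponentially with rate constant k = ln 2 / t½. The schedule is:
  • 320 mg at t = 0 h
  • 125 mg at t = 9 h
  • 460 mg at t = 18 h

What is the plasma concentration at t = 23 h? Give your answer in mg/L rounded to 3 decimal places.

k = ln 2 / 12 = 0.05776 per h
Dose 1 (320 mg at t=0 h): 320·exp(−0.05776·23) = 84.757 mg/L
Dose 2 (125 mg at t=9 h): 125·exp(−0.05776·14) = 55.681 mg/L
Dose 3 (460 mg at t=18 h): 460·exp(−0.05776·5) = 344.611 mg/L
C(23) = 84.757 + 55.681 + 344.611 = 485.049 mg/L

485.049 mg/L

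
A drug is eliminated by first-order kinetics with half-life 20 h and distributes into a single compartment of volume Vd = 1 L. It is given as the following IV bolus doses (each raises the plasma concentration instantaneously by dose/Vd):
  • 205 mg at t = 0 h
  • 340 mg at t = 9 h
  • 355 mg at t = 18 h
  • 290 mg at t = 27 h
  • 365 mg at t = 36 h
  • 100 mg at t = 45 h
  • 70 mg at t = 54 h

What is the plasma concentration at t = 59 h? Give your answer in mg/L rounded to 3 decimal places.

k = ln 2 / 20 = 0.03466 per h
Dose 1 (205 mg at t=0 h): 205·exp(−0.03466·59) = 26.529 mg/L
Dose 2 (340 mg at t=9 h): 340·exp(−0.03466·50) = 60.104 mg/L
Dose 3 (355 mg at t=18 h): 355·exp(−0.03466·41) = 85.727 mg/L
Dose 4 (290 mg at t=27 h): 290·exp(−0.03466·32) = 95.664 mg/L
Dose 5 (365 mg at t=36 h): 365·exp(−0.03466·23) = 164.478 mg/L
Dose 6 (100 mg at t=45 h): 100·exp(−0.03466·14) = 61.557 mg/L
Dose 7 (70 mg at t=54 h): 70·exp(−0.03466·5) = 58.863 mg/L
C(59) = 26.529 + 60.104 + 85.727 + 95.664 + 164.478 + 61.557 + 58.863 = 552.922 mg/L

552.922 mg/L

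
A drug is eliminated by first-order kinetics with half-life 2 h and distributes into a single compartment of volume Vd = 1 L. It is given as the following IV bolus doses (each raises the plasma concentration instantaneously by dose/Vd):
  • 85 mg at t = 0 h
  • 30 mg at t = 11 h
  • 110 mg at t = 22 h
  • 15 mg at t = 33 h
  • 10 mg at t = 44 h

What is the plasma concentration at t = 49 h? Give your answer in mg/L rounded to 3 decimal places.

1.836 mg/L

k = ln 2 / 2 = 0.34657 per h
Dose 1 (85 mg at t=0 h): 85·exp(−0.34657·49) = 0.000 mg/L
Dose 2 (30 mg at t=11 h): 30·exp(−0.34657·38) = 0.000 mg/L
Dose 3 (110 mg at t=22 h): 110·exp(−0.34657·27) = 0.009 mg/L
Dose 4 (15 mg at t=33 h): 15·exp(−0.34657·16) = 0.059 mg/L
Dose 5 (10 mg at t=44 h): 10·exp(−0.34657·5) = 1.768 mg/L
C(49) = 0.000 + 0.000 + 0.009 + 0.059 + 1.768 = 1.836 mg/L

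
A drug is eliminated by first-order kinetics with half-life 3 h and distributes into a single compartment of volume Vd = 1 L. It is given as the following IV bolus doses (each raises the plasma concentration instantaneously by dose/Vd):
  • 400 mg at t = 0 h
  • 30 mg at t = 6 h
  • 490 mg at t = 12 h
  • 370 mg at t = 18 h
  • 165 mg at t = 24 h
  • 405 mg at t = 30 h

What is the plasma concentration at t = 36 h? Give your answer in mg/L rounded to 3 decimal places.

119.385 mg/L

k = ln 2 / 3 = 0.23105 per h
Dose 1 (400 mg at t=0 h): 400·exp(−0.23105·36) = 0.098 mg/L
Dose 2 (30 mg at t=6 h): 30·exp(−0.23105·30) = 0.029 mg/L
Dose 3 (490 mg at t=12 h): 490·exp(−0.23105·24) = 1.914 mg/L
Dose 4 (370 mg at t=18 h): 370·exp(−0.23105·18) = 5.781 mg/L
Dose 5 (165 mg at t=24 h): 165·exp(−0.23105·12) = 10.312 mg/L
Dose 6 (405 mg at t=30 h): 405·exp(−0.23105·6) = 101.250 mg/L
C(36) = 0.098 + 0.029 + 1.914 + 5.781 + 10.312 + 101.250 = 119.385 mg/L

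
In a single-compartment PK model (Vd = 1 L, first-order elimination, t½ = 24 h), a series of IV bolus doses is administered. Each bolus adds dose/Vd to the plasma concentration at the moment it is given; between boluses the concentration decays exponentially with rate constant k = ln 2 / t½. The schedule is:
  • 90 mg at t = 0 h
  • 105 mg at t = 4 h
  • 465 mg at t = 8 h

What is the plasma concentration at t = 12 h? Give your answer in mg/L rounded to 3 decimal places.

561.246 mg/L

k = ln 2 / 24 = 0.02888 per h
Dose 1 (90 mg at t=0 h): 90·exp(−0.02888·12) = 63.640 mg/L
Dose 2 (105 mg at t=4 h): 105·exp(−0.02888·8) = 83.339 mg/L
Dose 3 (465 mg at t=8 h): 465·exp(−0.02888·4) = 414.268 mg/L
C(12) = 63.640 + 83.339 + 414.268 = 561.246 mg/L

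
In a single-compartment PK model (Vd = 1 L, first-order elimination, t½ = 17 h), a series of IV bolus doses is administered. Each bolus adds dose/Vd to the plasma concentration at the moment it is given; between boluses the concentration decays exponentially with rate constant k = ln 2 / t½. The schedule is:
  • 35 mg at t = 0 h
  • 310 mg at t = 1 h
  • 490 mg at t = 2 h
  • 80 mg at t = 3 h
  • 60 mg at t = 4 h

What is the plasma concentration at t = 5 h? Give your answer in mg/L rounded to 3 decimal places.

k = ln 2 / 17 = 0.04077 per h
Dose 1 (35 mg at t=0 h): 35·exp(−0.04077·5) = 28.545 mg/L
Dose 2 (310 mg at t=1 h): 310·exp(−0.04077·4) = 263.349 mg/L
Dose 3 (490 mg at t=2 h): 490·exp(−0.04077·3) = 433.584 mg/L
Dose 4 (80 mg at t=3 h): 80·exp(−0.04077·2) = 73.735 mg/L
Dose 5 (60 mg at t=4 h): 60·exp(−0.04077·1) = 57.603 mg/L
C(5) = 28.545 + 263.349 + 433.584 + 73.735 + 57.603 = 856.816 mg/L

856.816 mg/L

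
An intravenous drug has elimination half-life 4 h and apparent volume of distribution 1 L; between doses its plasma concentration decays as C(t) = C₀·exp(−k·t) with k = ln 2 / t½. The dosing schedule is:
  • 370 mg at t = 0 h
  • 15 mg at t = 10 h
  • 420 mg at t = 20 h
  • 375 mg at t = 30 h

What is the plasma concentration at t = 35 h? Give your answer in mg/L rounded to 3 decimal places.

k = ln 2 / 4 = 0.17329 per h
Dose 1 (370 mg at t=0 h): 370·exp(−0.17329·35) = 0.859 mg/L
Dose 2 (15 mg at t=10 h): 15·exp(−0.17329·25) = 0.197 mg/L
Dose 3 (420 mg at t=20 h): 420·exp(−0.17329·15) = 31.217 mg/L
Dose 4 (375 mg at t=30 h): 375·exp(−0.17329·5) = 157.668 mg/L
C(35) = 0.859 + 0.197 + 31.217 + 157.668 = 189.941 mg/L

189.941 mg/L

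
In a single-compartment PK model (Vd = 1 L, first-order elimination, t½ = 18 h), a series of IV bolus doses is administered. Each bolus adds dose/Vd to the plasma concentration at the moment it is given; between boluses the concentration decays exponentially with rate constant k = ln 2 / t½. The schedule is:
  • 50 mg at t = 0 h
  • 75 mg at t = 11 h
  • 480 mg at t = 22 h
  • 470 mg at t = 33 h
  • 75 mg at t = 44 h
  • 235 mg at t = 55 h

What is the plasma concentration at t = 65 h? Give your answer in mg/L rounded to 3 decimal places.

435.482 mg/L

k = ln 2 / 18 = 0.03851 per h
Dose 1 (50 mg at t=0 h): 50·exp(−0.03851·65) = 4.092 mg/L
Dose 2 (75 mg at t=11 h): 75·exp(−0.03851·54) = 9.375 mg/L
Dose 3 (480 mg at t=22 h): 480·exp(−0.03851·43) = 91.646 mg/L
Dose 4 (470 mg at t=33 h): 470·exp(−0.03851·32) = 137.067 mg/L
Dose 5 (75 mg at t=44 h): 75·exp(−0.03851·21) = 33.409 mg/L
Dose 6 (235 mg at t=55 h): 235·exp(−0.03851·10) = 159.893 mg/L
C(65) = 4.092 + 9.375 + 91.646 + 137.067 + 33.409 + 159.893 = 435.482 mg/L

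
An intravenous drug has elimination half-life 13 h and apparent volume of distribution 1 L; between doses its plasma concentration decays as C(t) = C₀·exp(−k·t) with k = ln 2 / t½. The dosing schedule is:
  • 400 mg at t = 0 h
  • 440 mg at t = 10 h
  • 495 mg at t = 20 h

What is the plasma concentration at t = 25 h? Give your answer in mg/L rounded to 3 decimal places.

k = ln 2 / 13 = 0.05332 per h
Dose 1 (400 mg at t=0 h): 400·exp(−0.05332·25) = 105.477 mg/L
Dose 2 (440 mg at t=10 h): 440·exp(−0.05332·15) = 197.747 mg/L
Dose 3 (495 mg at t=20 h): 495·exp(−0.05332·5) = 379.162 mg/L
C(25) = 105.477 + 197.747 + 379.162 = 682.385 mg/L

682.385 mg/L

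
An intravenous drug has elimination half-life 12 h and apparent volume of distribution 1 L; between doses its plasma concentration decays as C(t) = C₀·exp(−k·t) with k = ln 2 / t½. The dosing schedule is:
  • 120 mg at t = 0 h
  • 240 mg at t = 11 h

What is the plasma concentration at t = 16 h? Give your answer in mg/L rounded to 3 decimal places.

k = ln 2 / 12 = 0.05776 per h
Dose 1 (120 mg at t=0 h): 120·exp(−0.05776·16) = 47.622 mg/L
Dose 2 (240 mg at t=11 h): 240·exp(−0.05776·5) = 179.797 mg/L
C(16) = 47.622 + 179.797 = 227.419 mg/L

227.419 mg/L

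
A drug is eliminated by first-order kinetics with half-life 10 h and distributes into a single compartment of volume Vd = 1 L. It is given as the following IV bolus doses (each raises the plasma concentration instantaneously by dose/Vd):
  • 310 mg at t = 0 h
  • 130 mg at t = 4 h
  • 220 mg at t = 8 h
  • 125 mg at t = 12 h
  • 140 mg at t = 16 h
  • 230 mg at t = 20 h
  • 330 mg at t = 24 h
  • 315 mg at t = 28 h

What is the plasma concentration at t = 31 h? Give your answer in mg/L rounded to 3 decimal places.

k = ln 2 / 10 = 0.06931 per h
Dose 1 (310 mg at t=0 h): 310·exp(−0.06931·31) = 36.155 mg/L
Dose 2 (130 mg at t=4 h): 130·exp(−0.06931·27) = 20.006 mg/L
Dose 3 (220 mg at t=8 h): 220·exp(−0.06931·23) = 44.674 mg/L
Dose 4 (125 mg at t=12 h): 125·exp(−0.06931·19) = 33.493 mg/L
Dose 5 (140 mg at t=16 h): 140·exp(−0.06931·15) = 49.497 mg/L
Dose 6 (230 mg at t=20 h): 230·exp(−0.06931·11) = 107.299 mg/L
Dose 7 (330 mg at t=24 h): 330·exp(−0.06931·7) = 203.139 mg/L
Dose 8 (315 mg at t=28 h): 315·exp(−0.06931·3) = 255.860 mg/L
C(31) = 36.155 + 20.006 + 44.674 + 33.493 + 49.497 + 107.299 + 203.139 + 255.860 = 750.123 mg/L

750.123 mg/L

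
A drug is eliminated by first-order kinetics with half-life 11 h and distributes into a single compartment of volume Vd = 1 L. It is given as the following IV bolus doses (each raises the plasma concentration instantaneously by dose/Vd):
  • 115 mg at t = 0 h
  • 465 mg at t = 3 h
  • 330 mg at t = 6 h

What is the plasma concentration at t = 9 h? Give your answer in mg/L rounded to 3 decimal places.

656.988 mg/L

k = ln 2 / 11 = 0.06301 per h
Dose 1 (115 mg at t=0 h): 115·exp(−0.06301·9) = 65.223 mg/L
Dose 2 (465 mg at t=3 h): 465·exp(−0.06301·6) = 318.607 mg/L
Dose 3 (330 mg at t=6 h): 330·exp(−0.06301·3) = 273.159 mg/L
C(9) = 65.223 + 318.607 + 273.159 = 656.988 mg/L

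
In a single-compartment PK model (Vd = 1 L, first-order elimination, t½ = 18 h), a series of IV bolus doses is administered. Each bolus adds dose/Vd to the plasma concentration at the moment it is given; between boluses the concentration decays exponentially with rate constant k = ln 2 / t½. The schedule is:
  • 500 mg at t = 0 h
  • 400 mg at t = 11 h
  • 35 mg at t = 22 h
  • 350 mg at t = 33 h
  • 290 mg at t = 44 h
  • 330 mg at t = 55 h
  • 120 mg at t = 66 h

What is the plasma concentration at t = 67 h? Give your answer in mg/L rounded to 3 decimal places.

627.830 mg/L

k = ln 2 / 18 = 0.03851 per h
Dose 1 (500 mg at t=0 h): 500·exp(−0.03851·67) = 37.885 mg/L
Dose 2 (400 mg at t=11 h): 400·exp(−0.03851·56) = 46.294 mg/L
Dose 3 (35 mg at t=22 h): 35·exp(−0.03851·45) = 6.187 mg/L
Dose 4 (350 mg at t=33 h): 350·exp(−0.03851·34) = 94.505 mg/L
Dose 5 (290 mg at t=44 h): 290·exp(−0.03851·23) = 119.605 mg/L
Dose 6 (330 mg at t=55 h): 330·exp(−0.03851·12) = 207.887 mg/L
Dose 7 (120 mg at t=66 h): 120·exp(−0.03851·1) = 115.467 mg/L
C(67) = 37.885 + 46.294 + 6.187 + 94.505 + 119.605 + 207.887 + 115.467 = 627.830 mg/L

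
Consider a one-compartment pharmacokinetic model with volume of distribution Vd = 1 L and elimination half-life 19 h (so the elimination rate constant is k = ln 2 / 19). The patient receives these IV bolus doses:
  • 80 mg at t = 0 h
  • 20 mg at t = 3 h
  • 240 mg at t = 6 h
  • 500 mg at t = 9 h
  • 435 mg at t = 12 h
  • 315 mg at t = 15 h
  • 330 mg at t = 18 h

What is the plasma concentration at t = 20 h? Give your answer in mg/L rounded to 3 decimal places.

k = ln 2 / 19 = 0.03648 per h
Dose 1 (80 mg at t=0 h): 80·exp(−0.03648·20) = 38.567 mg/L
Dose 2 (20 mg at t=3 h): 20·exp(−0.03648·17) = 10.757 mg/L
Dose 3 (240 mg at t=6 h): 240·exp(−0.03648·14) = 144.012 mg/L
Dose 4 (500 mg at t=9 h): 500·exp(−0.03648·11) = 334.726 mg/L
Dose 5 (435 mg at t=12 h): 435·exp(−0.03648·8) = 324.893 mg/L
Dose 6 (315 mg at t=15 h): 315·exp(−0.03648·5) = 262.478 mg/L
Dose 7 (330 mg at t=18 h): 330·exp(−0.03648·2) = 306.780 mg/L
C(20) = 38.567 + 10.757 + 144.012 + 334.726 + 324.893 + 262.478 + 306.780 = 1422.212 mg/L

1422.212 mg/L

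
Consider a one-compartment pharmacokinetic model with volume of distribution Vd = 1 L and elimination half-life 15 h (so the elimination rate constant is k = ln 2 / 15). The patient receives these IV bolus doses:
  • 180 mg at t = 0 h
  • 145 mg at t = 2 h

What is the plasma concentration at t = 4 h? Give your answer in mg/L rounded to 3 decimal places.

281.823 mg/L

k = ln 2 / 15 = 0.04621 per h
Dose 1 (180 mg at t=0 h): 180·exp(−0.04621·4) = 149.623 mg/L
Dose 2 (145 mg at t=2 h): 145·exp(−0.04621·2) = 132.200 mg/L
C(4) = 149.623 + 132.200 = 281.823 mg/L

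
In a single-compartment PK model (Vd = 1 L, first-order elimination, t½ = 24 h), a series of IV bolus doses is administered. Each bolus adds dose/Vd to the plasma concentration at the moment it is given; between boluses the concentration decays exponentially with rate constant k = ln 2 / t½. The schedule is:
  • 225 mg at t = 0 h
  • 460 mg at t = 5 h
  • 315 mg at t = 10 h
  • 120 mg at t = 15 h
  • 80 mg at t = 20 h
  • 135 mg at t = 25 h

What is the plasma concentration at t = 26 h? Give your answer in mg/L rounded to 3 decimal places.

k = ln 2 / 24 = 0.02888 per h
Dose 1 (225 mg at t=0 h): 225·exp(−0.02888·26) = 106.186 mg/L
Dose 2 (460 mg at t=5 h): 460·exp(−0.02888·21) = 250.817 mg/L
Dose 3 (315 mg at t=10 h): 315·exp(−0.02888·16) = 198.438 mg/L
Dose 4 (120 mg at t=15 h): 120·exp(−0.02888·11) = 87.339 mg/L
Dose 5 (80 mg at t=20 h): 80·exp(−0.02888·6) = 67.272 mg/L
Dose 6 (135 mg at t=25 h): 135·exp(−0.02888·1) = 131.157 mg/L
C(26) = 106.186 + 250.817 + 198.438 + 87.339 + 67.272 + 131.157 = 841.208 mg/L

841.208 mg/L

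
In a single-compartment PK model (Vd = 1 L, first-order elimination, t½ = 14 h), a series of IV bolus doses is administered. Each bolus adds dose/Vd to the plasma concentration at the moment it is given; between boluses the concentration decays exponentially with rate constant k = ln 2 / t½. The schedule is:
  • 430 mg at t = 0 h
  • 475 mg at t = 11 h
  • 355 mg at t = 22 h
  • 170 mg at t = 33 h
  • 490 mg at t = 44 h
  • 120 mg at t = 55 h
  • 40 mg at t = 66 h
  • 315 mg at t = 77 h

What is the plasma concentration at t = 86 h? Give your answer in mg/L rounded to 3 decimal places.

k = ln 2 / 14 = 0.04951 per h
Dose 1 (430 mg at t=0 h): 430·exp(−0.04951·86) = 6.085 mg/L
Dose 2 (475 mg at t=11 h): 475·exp(−0.04951·75) = 11.589 mg/L
Dose 3 (355 mg at t=22 h): 355·exp(−0.04951·64) = 14.931 mg/L
Dose 4 (170 mg at t=33 h): 170·exp(−0.04951·53) = 12.326 mg/L
Dose 5 (490 mg at t=44 h): 490·exp(−0.04951·42) = 61.250 mg/L
Dose 6 (120 mg at t=55 h): 120·exp(−0.04951·31) = 25.859 mg/L
Dose 7 (40 mg at t=66 h): 40·exp(−0.04951·20) = 14.860 mg/L
Dose 8 (315 mg at t=77 h): 315·exp(−0.04951·9) = 201.740 mg/L
C(86) = 6.085 + 11.589 + 14.931 + 12.326 + 61.250 + 25.859 + 14.860 + 201.740 = 348.640 mg/L

348.640 mg/L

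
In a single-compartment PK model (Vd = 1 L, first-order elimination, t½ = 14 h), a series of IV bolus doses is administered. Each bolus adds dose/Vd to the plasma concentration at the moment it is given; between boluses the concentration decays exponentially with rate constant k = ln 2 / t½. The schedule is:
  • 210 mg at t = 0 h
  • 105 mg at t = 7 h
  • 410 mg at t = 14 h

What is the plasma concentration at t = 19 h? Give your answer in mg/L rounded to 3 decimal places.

k = ln 2 / 14 = 0.04951 per h
Dose 1 (210 mg at t=0 h): 210·exp(−0.04951·19) = 81.974 mg/L
Dose 2 (105 mg at t=7 h): 105·exp(−0.04951·12) = 57.965 mg/L
Dose 3 (410 mg at t=14 h): 410·exp(−0.04951·5) = 320.091 mg/L
C(19) = 81.974 + 57.965 + 320.091 = 460.030 mg/L

460.030 mg/L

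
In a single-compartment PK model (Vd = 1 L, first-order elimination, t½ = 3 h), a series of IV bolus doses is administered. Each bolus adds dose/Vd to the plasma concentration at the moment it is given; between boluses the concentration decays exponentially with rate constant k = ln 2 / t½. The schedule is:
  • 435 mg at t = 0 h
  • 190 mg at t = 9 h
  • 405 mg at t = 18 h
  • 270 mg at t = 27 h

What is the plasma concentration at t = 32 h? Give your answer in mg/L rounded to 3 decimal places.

102.193 mg/L

k = ln 2 / 3 = 0.23105 per h
Dose 1 (435 mg at t=0 h): 435·exp(−0.23105·32) = 0.268 mg/L
Dose 2 (190 mg at t=9 h): 190·exp(−0.23105·23) = 0.935 mg/L
Dose 3 (405 mg at t=18 h): 405·exp(−0.23105·14) = 15.946 mg/L
Dose 4 (270 mg at t=27 h): 270·exp(−0.23105·5) = 85.045 mg/L
C(32) = 0.268 + 0.935 + 15.946 + 85.045 = 102.193 mg/L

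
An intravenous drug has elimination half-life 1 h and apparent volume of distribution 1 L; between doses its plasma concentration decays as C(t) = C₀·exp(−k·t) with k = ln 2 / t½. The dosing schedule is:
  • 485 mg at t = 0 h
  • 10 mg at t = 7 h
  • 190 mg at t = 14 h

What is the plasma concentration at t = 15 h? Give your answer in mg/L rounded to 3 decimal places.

k = ln 2 / 1 = 0.69315 per h
Dose 1 (485 mg at t=0 h): 485·exp(−0.69315·15) = 0.015 mg/L
Dose 2 (10 mg at t=7 h): 10·exp(−0.69315·8) = 0.039 mg/L
Dose 3 (190 mg at t=14 h): 190·exp(−0.69315·1) = 95.000 mg/L
C(15) = 0.015 + 0.039 + 95.000 = 95.054 mg/L

95.054 mg/L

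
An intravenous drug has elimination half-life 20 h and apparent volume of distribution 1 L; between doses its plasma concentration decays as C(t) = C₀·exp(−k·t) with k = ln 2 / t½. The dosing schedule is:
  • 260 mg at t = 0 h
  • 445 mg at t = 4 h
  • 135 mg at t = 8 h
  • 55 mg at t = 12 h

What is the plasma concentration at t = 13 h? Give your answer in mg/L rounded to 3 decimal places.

k = ln 2 / 20 = 0.03466 per h
Dose 1 (260 mg at t=0 h): 260·exp(−0.03466·13) = 165.693 mg/L
Dose 2 (445 mg at t=4 h): 445·exp(−0.03466·9) = 325.759 mg/L
Dose 3 (135 mg at t=8 h): 135·exp(−0.03466·5) = 113.521 mg/L
Dose 4 (55 mg at t=12 h): 55·exp(−0.03466·1) = 53.126 mg/L
C(13) = 165.693 + 325.759 + 113.521 + 53.126 = 658.099 mg/L

658.099 mg/L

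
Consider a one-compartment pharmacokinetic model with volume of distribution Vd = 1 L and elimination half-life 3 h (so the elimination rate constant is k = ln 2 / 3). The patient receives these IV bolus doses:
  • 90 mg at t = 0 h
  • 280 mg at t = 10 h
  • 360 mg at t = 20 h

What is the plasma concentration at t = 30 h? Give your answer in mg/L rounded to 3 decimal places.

38.560 mg/L

k = ln 2 / 3 = 0.23105 per h
Dose 1 (90 mg at t=0 h): 90·exp(−0.23105·30) = 0.088 mg/L
Dose 2 (280 mg at t=10 h): 280·exp(−0.23105·20) = 2.756 mg/L
Dose 3 (360 mg at t=20 h): 360·exp(−0.23105·10) = 35.717 mg/L
C(30) = 0.088 + 2.756 + 35.717 = 38.560 mg/L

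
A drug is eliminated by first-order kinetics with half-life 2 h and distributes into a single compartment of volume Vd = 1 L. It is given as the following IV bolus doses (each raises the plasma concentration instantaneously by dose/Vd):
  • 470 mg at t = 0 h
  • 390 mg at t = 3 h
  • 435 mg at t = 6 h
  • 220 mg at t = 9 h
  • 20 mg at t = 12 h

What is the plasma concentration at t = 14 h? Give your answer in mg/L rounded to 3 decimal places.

88.368 mg/L

k = ln 2 / 2 = 0.34657 per h
Dose 1 (470 mg at t=0 h): 470·exp(−0.34657·14) = 3.672 mg/L
Dose 2 (390 mg at t=3 h): 390·exp(−0.34657·11) = 8.618 mg/L
Dose 3 (435 mg at t=6 h): 435·exp(−0.34657·8) = 27.188 mg/L
Dose 4 (220 mg at t=9 h): 220·exp(−0.34657·5) = 38.891 mg/L
Dose 5 (20 mg at t=12 h): 20·exp(−0.34657·2) = 10.000 mg/L
C(14) = 3.672 + 8.618 + 27.188 + 38.891 + 10.000 = 88.368 mg/L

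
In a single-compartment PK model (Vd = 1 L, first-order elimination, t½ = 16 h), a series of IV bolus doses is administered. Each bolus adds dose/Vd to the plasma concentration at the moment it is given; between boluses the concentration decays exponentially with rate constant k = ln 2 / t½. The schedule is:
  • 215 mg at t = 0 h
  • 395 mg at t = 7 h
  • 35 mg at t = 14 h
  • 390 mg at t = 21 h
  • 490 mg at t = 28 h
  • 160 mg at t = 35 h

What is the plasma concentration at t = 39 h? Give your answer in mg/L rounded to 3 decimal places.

k = ln 2 / 16 = 0.04332 per h
Dose 1 (215 mg at t=0 h): 215·exp(−0.04332·39) = 39.690 mg/L
Dose 2 (395 mg at t=7 h): 395·exp(−0.04332·32) = 98.750 mg/L
Dose 3 (35 mg at t=14 h): 35·exp(−0.04332·25) = 11.850 mg/L
Dose 4 (390 mg at t=21 h): 390·exp(−0.04332·18) = 178.816 mg/L
Dose 5 (490 mg at t=28 h): 490·exp(−0.04332·11) = 304.255 mg/L
Dose 6 (160 mg at t=35 h): 160·exp(−0.04332·4) = 134.543 mg/L
C(39) = 39.690 + 98.750 + 11.850 + 178.816 + 304.255 + 134.543 = 767.904 mg/L

767.904 mg/L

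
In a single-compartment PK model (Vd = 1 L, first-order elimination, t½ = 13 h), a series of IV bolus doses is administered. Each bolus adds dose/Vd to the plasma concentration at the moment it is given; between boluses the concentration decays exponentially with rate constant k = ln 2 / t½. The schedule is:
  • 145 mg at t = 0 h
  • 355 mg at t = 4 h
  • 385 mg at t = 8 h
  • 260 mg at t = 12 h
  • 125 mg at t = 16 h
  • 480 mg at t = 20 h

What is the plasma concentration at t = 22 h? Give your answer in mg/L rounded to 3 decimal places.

1038.109 mg/L

k = ln 2 / 13 = 0.05332 per h
Dose 1 (145 mg at t=0 h): 145·exp(−0.05332·22) = 44.868 mg/L
Dose 2 (355 mg at t=4 h): 355·exp(−0.05332·18) = 135.962 mg/L
Dose 3 (385 mg at t=8 h): 385·exp(−0.05332·14) = 182.505 mg/L
Dose 4 (260 mg at t=12 h): 260·exp(−0.05332·10) = 152.550 mg/L
Dose 5 (125 mg at t=16 h): 125·exp(−0.05332·6) = 90.776 mg/L
Dose 6 (480 mg at t=20 h): 480·exp(−0.05332·2) = 431.448 mg/L
C(22) = 44.868 + 135.962 + 182.505 + 152.550 + 90.776 + 431.448 = 1038.109 mg/L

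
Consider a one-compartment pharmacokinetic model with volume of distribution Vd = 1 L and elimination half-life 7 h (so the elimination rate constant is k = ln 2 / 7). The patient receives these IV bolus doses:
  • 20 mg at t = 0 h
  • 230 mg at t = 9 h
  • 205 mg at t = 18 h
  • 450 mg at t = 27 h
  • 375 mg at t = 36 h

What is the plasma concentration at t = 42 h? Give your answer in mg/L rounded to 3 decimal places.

k = ln 2 / 7 = 0.09902 per h
Dose 1 (20 mg at t=0 h): 20·exp(−0.09902·42) = 0.313 mg/L
Dose 2 (230 mg at t=9 h): 230·exp(−0.09902·33) = 8.762 mg/L
Dose 3 (205 mg at t=18 h): 205·exp(−0.09902·24) = 19.039 mg/L
Dose 4 (450 mg at t=27 h): 450·exp(−0.09902·15) = 101.894 mg/L
Dose 5 (375 mg at t=36 h): 375·exp(−0.09902·6) = 207.017 mg/L
C(42) = 0.313 + 8.762 + 19.039 + 101.894 + 207.017 = 337.024 mg/L

337.024 mg/L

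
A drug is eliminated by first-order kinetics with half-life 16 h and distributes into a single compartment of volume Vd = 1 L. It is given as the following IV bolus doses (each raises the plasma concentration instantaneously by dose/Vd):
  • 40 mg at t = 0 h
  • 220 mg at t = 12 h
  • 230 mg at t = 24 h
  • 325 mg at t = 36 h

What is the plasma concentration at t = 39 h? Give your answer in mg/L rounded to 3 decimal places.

481.169 mg/L

k = ln 2 / 16 = 0.04332 per h
Dose 1 (40 mg at t=0 h): 40·exp(−0.04332·39) = 7.384 mg/L
Dose 2 (220 mg at t=12 h): 220·exp(−0.04332·27) = 68.302 mg/L
Dose 3 (230 mg at t=24 h): 230·exp(−0.04332·15) = 120.091 mg/L
Dose 4 (325 mg at t=36 h): 325·exp(−0.04332·3) = 285.391 mg/L
C(39) = 7.384 + 68.302 + 120.091 + 285.391 = 481.169 mg/L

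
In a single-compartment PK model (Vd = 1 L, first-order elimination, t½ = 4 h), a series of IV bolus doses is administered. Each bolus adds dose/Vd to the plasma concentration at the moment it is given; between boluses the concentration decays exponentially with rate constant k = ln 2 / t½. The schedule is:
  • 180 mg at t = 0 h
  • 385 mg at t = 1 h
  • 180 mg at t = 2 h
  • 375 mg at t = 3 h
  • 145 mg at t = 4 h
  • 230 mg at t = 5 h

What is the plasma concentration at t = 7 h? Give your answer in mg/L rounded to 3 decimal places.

701.665 mg/L

k = ln 2 / 4 = 0.17329 per h
Dose 1 (180 mg at t=0 h): 180·exp(−0.17329·7) = 53.514 mg/L
Dose 2 (385 mg at t=1 h): 385·exp(−0.17329·6) = 136.118 mg/L
Dose 3 (180 mg at t=2 h): 180·exp(−0.17329·5) = 75.681 mg/L
Dose 4 (375 mg at t=3 h): 375·exp(−0.17329·4) = 187.500 mg/L
Dose 5 (145 mg at t=4 h): 145·exp(−0.17329·3) = 86.218 mg/L
Dose 6 (230 mg at t=5 h): 230·exp(−0.17329·2) = 162.635 mg/L
C(7) = 53.514 + 136.118 + 75.681 + 187.500 + 86.218 + 162.635 = 701.665 mg/L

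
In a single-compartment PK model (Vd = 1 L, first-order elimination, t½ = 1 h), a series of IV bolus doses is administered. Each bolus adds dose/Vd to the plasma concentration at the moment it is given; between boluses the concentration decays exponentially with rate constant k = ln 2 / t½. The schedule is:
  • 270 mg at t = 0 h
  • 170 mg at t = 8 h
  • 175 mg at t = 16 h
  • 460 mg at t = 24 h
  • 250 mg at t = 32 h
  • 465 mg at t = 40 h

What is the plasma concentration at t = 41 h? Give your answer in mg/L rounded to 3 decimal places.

k = ln 2 / 1 = 0.69315 per h
Dose 1 (270 mg at t=0 h): 270·exp(−0.69315·41) = 0.000 mg/L
Dose 2 (170 mg at t=8 h): 170·exp(−0.69315·33) = 0.000 mg/L
Dose 3 (175 mg at t=16 h): 175·exp(−0.69315·25) = 0.000 mg/L
Dose 4 (460 mg at t=24 h): 460·exp(−0.69315·17) = 0.004 mg/L
Dose 5 (250 mg at t=32 h): 250·exp(−0.69315·9) = 0.488 mg/L
Dose 6 (465 mg at t=40 h): 465·exp(−0.69315·1) = 232.500 mg/L
C(41) = 0.000 + 0.000 + 0.000 + 0.004 + 0.488 + 232.500 = 232.992 mg/L

232.992 mg/L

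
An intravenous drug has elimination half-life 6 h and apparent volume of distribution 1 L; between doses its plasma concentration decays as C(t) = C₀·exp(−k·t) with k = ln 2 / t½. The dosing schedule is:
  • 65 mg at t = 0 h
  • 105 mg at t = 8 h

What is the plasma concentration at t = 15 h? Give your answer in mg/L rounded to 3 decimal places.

58.263 mg/L

k = ln 2 / 6 = 0.11552 per h
Dose 1 (65 mg at t=0 h): 65·exp(−0.11552·15) = 11.490 mg/L
Dose 2 (105 mg at t=8 h): 105·exp(−0.11552·7) = 46.772 mg/L
C(15) = 11.490 + 46.772 = 58.263 mg/L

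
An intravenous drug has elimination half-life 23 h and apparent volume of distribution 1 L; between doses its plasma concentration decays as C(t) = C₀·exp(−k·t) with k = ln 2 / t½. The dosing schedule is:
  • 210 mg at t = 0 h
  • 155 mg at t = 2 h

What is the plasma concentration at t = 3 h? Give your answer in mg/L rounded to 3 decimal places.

k = ln 2 / 23 = 0.03014 per h
Dose 1 (210 mg at t=0 h): 210·exp(−0.03014·3) = 191.847 mg/L
Dose 2 (155 mg at t=2 h): 155·exp(−0.03014·1) = 150.398 mg/L
C(3) = 191.847 + 150.398 = 342.245 mg/L

342.245 mg/L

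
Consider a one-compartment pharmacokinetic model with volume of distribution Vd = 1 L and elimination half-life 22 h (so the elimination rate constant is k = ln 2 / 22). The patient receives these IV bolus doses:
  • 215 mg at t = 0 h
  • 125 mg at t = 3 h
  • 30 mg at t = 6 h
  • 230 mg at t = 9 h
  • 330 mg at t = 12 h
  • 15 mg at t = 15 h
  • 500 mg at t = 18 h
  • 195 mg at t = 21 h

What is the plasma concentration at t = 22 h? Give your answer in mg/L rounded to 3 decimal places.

1229.613 mg/L

k = ln 2 / 22 = 0.03151 per h
Dose 1 (215 mg at t=0 h): 215·exp(−0.03151·22) = 107.500 mg/L
Dose 2 (125 mg at t=3 h): 125·exp(−0.03151·19) = 68.696 mg/L
Dose 3 (30 mg at t=6 h): 30·exp(−0.03151·16) = 18.121 mg/L
Dose 4 (230 mg at t=9 h): 230·exp(−0.03151·13) = 152.703 mg/L
Dose 5 (330 mg at t=12 h): 330·exp(−0.03151·10) = 240.814 mg/L
Dose 6 (15 mg at t=15 h): 15·exp(−0.03151·7) = 12.031 mg/L
Dose 7 (500 mg at t=18 h): 500·exp(−0.03151·4) = 440.796 mg/L
Dose 8 (195 mg at t=21 h): 195·exp(−0.03151·1) = 188.952 mg/L
C(22) = 107.500 + 68.696 + 18.121 + 152.703 + 240.814 + 12.031 + 440.796 + 188.952 = 1229.613 mg/L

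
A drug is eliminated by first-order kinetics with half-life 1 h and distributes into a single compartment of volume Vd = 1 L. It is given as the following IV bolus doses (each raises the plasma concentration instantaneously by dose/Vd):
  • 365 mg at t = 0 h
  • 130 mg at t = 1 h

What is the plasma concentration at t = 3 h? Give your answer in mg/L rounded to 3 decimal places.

78.125 mg/L

k = ln 2 / 1 = 0.69315 per h
Dose 1 (365 mg at t=0 h): 365·exp(−0.69315·3) = 45.625 mg/L
Dose 2 (130 mg at t=1 h): 130·exp(−0.69315·2) = 32.500 mg/L
C(3) = 45.625 + 32.500 = 78.125 mg/L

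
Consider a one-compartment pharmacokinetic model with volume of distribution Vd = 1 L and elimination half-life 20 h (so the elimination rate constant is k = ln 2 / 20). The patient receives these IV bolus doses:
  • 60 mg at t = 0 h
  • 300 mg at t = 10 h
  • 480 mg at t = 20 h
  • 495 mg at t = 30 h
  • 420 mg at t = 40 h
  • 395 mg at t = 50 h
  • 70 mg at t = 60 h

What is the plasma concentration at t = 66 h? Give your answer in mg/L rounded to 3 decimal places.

743.088 mg/L

k = ln 2 / 20 = 0.03466 per h
Dose 1 (60 mg at t=0 h): 60·exp(−0.03466·66) = 6.092 mg/L
Dose 2 (300 mg at t=10 h): 300·exp(−0.03466·56) = 43.076 mg/L
Dose 3 (480 mg at t=20 h): 480·exp(−0.03466·46) = 97.470 mg/L
Dose 4 (495 mg at t=30 h): 495·exp(−0.03466·36) = 142.151 mg/L
Dose 5 (420 mg at t=40 h): 420·exp(−0.03466·26) = 170.573 mg/L
Dose 6 (395 mg at t=50 h): 395·exp(−0.03466·16) = 226.868 mg/L
Dose 7 (70 mg at t=60 h): 70·exp(−0.03466·6) = 56.858 mg/L
C(66) = 6.092 + 43.076 + 97.470 + 142.151 + 170.573 + 226.868 + 56.858 = 743.088 mg/L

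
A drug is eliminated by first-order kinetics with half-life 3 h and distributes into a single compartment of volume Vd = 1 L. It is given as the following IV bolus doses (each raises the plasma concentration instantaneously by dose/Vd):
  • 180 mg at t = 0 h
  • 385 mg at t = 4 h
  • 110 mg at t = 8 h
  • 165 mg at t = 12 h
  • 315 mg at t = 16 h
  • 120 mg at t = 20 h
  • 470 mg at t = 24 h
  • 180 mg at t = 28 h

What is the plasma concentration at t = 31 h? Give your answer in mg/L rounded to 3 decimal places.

k = ln 2 / 3 = 0.23105 per h
Dose 1 (180 mg at t=0 h): 180·exp(−0.23105·31) = 0.140 mg/L
Dose 2 (385 mg at t=4 h): 385·exp(−0.23105·27) = 0.752 mg/L
Dose 3 (110 mg at t=8 h): 110·exp(−0.23105·23) = 0.541 mg/L
Dose 4 (165 mg at t=12 h): 165·exp(−0.23105·19) = 2.046 mg/L
Dose 5 (315 mg at t=16 h): 315·exp(−0.23105·15) = 9.844 mg/L
Dose 6 (120 mg at t=20 h): 120·exp(−0.23105·11) = 9.449 mg/L
Dose 7 (470 mg at t=24 h): 470·exp(−0.23105·7) = 93.260 mg/L
Dose 8 (180 mg at t=28 h): 180·exp(−0.23105·3) = 90.000 mg/L
C(31) = 0.140 + 0.752 + 0.541 + 2.046 + 9.844 + 9.449 + 93.260 + 90.000 = 206.032 mg/L

206.032 mg/L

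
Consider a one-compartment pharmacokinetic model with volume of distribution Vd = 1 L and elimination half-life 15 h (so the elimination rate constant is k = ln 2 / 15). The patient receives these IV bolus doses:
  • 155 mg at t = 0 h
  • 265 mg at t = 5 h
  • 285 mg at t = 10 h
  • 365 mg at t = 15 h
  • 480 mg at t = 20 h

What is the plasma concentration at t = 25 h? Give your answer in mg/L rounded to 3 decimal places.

907.399 mg/L

k = ln 2 / 15 = 0.04621 per h
Dose 1 (155 mg at t=0 h): 155·exp(−0.04621·25) = 48.822 mg/L
Dose 2 (265 mg at t=5 h): 265·exp(−0.04621·20) = 105.165 mg/L
Dose 3 (285 mg at t=10 h): 285·exp(−0.04621·15) = 142.500 mg/L
Dose 4 (365 mg at t=15 h): 365·exp(−0.04621·10) = 229.936 mg/L
Dose 5 (480 mg at t=20 h): 480·exp(−0.04621·5) = 380.976 mg/L
C(25) = 48.822 + 105.165 + 142.500 + 229.936 + 380.976 = 907.399 mg/L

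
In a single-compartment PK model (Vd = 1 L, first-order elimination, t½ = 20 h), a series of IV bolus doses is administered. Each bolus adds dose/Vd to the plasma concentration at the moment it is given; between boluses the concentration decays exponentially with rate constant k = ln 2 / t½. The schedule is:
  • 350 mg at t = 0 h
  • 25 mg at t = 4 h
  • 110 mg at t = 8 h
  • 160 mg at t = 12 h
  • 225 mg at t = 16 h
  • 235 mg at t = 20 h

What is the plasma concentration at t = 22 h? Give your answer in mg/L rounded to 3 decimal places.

k = ln 2 / 20 = 0.03466 per h
Dose 1 (350 mg at t=0 h): 350·exp(−0.03466·22) = 163.281 mg/L
Dose 2 (25 mg at t=4 h): 25·exp(−0.03466·18) = 13.397 mg/L
Dose 3 (110 mg at t=8 h): 110·exp(−0.03466·14) = 67.713 mg/L
Dose 4 (160 mg at t=12 h): 160·exp(−0.03466·10) = 113.137 mg/L
Dose 5 (225 mg at t=16 h): 225·exp(−0.03466·6) = 182.757 mg/L
Dose 6 (235 mg at t=20 h): 235·exp(−0.03466·2) = 219.263 mg/L
C(22) = 163.281 + 13.397 + 67.713 + 113.137 + 182.757 + 219.263 = 759.548 mg/L

759.548 mg/L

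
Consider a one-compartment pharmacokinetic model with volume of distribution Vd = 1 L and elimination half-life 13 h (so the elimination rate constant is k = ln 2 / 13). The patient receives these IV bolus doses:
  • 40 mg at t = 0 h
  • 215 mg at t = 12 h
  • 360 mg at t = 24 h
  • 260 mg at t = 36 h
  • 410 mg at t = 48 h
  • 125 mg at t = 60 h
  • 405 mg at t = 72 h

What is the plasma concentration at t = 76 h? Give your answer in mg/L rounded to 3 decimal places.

k = ln 2 / 13 = 0.05332 per h
Dose 1 (40 mg at t=0 h): 40·exp(−0.05332·76) = 0.695 mg/L
Dose 2 (215 mg at t=12 h): 215·exp(−0.05332·64) = 7.087 mg/L
Dose 3 (360 mg at t=24 h): 360·exp(−0.05332·52) = 22.500 mg/L
Dose 4 (260 mg at t=36 h): 260·exp(−0.05332·40) = 30.813 mg/L
Dose 5 (410 mg at t=48 h): 410·exp(−0.05332·28) = 92.132 mg/L
Dose 6 (125 mg at t=60 h): 125·exp(−0.05332·16) = 53.261 mg/L
Dose 7 (405 mg at t=72 h): 405·exp(−0.05332·4) = 327.213 mg/L
C(76) = 0.695 + 7.087 + 22.500 + 30.813 + 92.132 + 53.261 + 327.213 = 533.701 mg/L

533.701 mg/L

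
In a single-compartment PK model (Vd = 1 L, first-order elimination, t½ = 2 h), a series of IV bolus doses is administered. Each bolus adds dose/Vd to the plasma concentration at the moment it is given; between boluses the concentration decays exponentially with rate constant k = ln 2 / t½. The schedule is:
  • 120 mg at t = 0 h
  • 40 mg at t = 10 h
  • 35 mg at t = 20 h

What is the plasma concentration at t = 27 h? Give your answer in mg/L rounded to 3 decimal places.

3.214 mg/L

k = ln 2 / 2 = 0.34657 per h
Dose 1 (120 mg at t=0 h): 120·exp(−0.34657·27) = 0.010 mg/L
Dose 2 (40 mg at t=10 h): 40·exp(−0.34657·17) = 0.110 mg/L
Dose 3 (35 mg at t=20 h): 35·exp(−0.34657·7) = 3.094 mg/L
C(27) = 0.010 + 0.110 + 3.094 = 3.214 mg/L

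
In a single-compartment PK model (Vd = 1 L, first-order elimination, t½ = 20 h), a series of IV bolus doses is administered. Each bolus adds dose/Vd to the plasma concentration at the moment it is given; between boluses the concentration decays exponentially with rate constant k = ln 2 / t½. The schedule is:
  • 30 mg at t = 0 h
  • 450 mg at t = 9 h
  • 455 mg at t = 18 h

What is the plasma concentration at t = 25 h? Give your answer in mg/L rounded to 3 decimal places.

628.056 mg/L

k = ln 2 / 20 = 0.03466 per h
Dose 1 (30 mg at t=0 h): 30·exp(−0.03466·25) = 12.613 mg/L
Dose 2 (450 mg at t=9 h): 450·exp(−0.03466·16) = 258.457 mg/L
Dose 3 (455 mg at t=18 h): 455·exp(−0.03466·7) = 356.986 mg/L
C(25) = 12.613 + 258.457 + 356.986 = 628.056 mg/L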